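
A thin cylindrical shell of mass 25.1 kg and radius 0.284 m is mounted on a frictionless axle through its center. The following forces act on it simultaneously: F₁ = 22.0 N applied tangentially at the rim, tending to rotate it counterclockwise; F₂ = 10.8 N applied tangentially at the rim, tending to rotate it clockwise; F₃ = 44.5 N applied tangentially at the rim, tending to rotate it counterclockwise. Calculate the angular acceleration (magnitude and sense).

I = MR² = (25.1)(0.284)² = 2.024 kg·m².
Taking counterclockwise as positive: τ₁ = +(22.0)(0.284) = +6.248 N·m; τ₂ = −(10.8)(0.284) = −3.067 N·m; τ₃ = +(44.5)(0.284) = +12.64 N·m.
Net torque τ = 15.82 N·m.
α = τ/I = 15.82/2.024 = 7.814 rad/s².

α ≈ 7.81 rad/s², counterclockwise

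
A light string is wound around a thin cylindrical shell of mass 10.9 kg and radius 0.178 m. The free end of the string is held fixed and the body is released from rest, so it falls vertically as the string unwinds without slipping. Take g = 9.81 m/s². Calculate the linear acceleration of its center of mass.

Translation: Mg − T = Ma. Rotation about the center: TR = Iα with I = MR².
With a = αR: T = (I/R²)a = M a, so Mg = (1 + 1.000)Ma.
a = g/(1 + 1.000) = 9.81/2.000 = 4.905 m/s².

a ≈ 4.91 m/s²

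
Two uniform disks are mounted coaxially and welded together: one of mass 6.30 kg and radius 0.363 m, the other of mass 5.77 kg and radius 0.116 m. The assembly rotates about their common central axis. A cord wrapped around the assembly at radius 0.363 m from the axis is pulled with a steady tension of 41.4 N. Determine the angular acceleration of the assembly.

I = ½M₁R₁² + ½M₂R₂² = ½(6.30)(0.363)² + ½(5.77)(0.116)² = 0.4539 kg·m².
τ = F r = (41.4)(0.363) = 15.03 N·m.
α = τ/I = 15.03/0.4539 = 33.11 rad/s².

α ≈ 33.1 rad/s²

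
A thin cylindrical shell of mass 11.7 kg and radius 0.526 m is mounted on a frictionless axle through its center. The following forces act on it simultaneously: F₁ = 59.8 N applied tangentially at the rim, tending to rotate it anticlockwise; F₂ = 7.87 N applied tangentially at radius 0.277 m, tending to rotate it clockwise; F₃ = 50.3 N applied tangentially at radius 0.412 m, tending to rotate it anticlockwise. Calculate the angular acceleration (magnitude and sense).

I = MR² = (11.7)(0.526)² = 3.237 kg·m².
Taking anticlockwise as positive: τ₁ = +(59.8)(0.526) = +31.45 N·m; τ₂ = −(7.87)(0.277) = −2.180 N·m; τ₃ = +(50.3)(0.412) = +20.72 N·m.
Net torque τ = 50.00 N·m.
α = τ/I = 50.00/3.237 = 15.45 rad/s².

α ≈ 15.4 rad/s², anticlockwise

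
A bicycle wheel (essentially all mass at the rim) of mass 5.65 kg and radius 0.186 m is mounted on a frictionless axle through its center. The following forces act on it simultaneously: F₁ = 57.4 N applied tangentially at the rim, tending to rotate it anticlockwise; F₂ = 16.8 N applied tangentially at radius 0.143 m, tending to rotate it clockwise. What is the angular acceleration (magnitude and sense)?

I = MR² = (5.65)(0.186)² = 0.1955 kg·m².
Taking anticlockwise as positive: τ₁ = +(57.4)(0.186) = +10.68 N·m; τ₂ = −(16.8)(0.143) = −2.402 N·m.
Net torque τ = 8.274 N·m.
α = τ/I = 8.274/0.1955 = 42.33 rad/s².

α ≈ 42.3 rad/s², anticlockwise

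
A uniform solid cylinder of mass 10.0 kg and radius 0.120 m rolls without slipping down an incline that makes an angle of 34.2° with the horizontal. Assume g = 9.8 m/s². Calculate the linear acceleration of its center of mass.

a ≈ 3.67 m/s²

Translation along the incline: Mg sinθ − f = Ma.
Rotation about the center: fR = Iα with I = ½MR². No-slip gives a = αR, so f = (I/R²)a = (1/2)M a.
Substituting: Mg sinθ = (1 + 0.5000)Ma, so a = g sinθ/(1 + 0.5000) = (9.8) sin 34.2° / 1.500 = 3.672 m/s².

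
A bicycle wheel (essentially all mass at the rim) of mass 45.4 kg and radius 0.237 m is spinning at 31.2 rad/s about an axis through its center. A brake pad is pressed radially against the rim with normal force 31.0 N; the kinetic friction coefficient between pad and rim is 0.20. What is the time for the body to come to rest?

t ≈ 54.1 s

I = MR² = (45.4)(0.237)² = 2.550 kg·m².
Friction force f = μN = (0.20)(31.0) = 6.200 N at the rim; torque magnitude τ = fR = 1.469 N·m, opposing ω.
|α| = τ/I = 1.469/2.550 = 0.5762 rad/s² (deceleration).
0 = ω₀ − |α|t ⇒ t = ω₀/|α| = 31.2/0.5762 = 54.15 s.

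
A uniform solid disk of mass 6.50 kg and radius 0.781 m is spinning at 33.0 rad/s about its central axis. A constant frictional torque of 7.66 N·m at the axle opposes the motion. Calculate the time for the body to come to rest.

I = ½MR² = (1/2)(6.50)(0.781)² = 1.982 kg·m².
The net torque has magnitude 7.66 N·m, opposing ω.
|α| = τ/I = 7.660/1.982 = 3.864 rad/s² (deceleration).
0 = ω₀ − |α|t ⇒ t = ω₀/|α| = 33.0/3.864 = 8.540 s.

t ≈ 8.54 s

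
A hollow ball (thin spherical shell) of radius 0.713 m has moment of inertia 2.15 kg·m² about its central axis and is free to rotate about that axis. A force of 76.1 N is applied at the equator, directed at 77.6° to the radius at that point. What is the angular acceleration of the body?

α ≈ 24.6 rad/s²

Only the tangential component produces torque: τ = F R sinθ = (76.1)(0.713) sin 77.6° = 52.99 N·m.
Newton's second law for rotation, τ = Iα, gives α = τ/I = 52.99/2.150 = 24.65 rad/s².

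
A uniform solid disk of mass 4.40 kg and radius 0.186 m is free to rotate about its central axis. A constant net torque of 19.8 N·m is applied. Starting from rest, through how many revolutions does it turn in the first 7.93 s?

I = ½MR² = (1/2)(4.40)(0.186)² = 0.07611 kg·m².
α = τ/I = 19.8/0.07611 = 260.1 rad/s².
θ = ½αt² = ½(260.1)(7.93)² = 8180 rad.
Revolutions = θ/(2π) = 1302.

≈ 1300 revolutions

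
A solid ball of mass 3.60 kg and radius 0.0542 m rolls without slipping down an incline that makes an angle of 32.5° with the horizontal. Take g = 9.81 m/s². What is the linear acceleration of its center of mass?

Translation along the incline: Mg sinθ − f = Ma.
Rotation about the center: fR = Iα with I = (2/5)MR². No-slip gives a = αR, so f = (I/R²)a = (2/5)M a.
Substituting: Mg sinθ = (1 + 0.4000)Ma, so a = g sinθ/(1 + 0.4000) = (9.81) sin 32.5° / 1.400 = 3.765 m/s².

a ≈ 3.76 m/s²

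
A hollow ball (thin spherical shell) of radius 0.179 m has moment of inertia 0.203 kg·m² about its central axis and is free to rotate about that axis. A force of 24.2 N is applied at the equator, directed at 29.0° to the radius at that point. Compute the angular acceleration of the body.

α ≈ 10.3 rad/s²

Only the tangential component produces torque: τ = F R sinθ = (24.2)(0.179) sin 29.0° = 2.100 N·m.
Newton's second law for rotation, τ = Iα, gives α = τ/I = 2.100/0.2030 = 10.35 rad/s².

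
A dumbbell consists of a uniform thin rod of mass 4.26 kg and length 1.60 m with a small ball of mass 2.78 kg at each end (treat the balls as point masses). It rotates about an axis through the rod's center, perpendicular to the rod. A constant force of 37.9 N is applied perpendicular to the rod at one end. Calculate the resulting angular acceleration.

α ≈ 6.79 rad/s²

I_rod = (1/12)ML² = (1/12)(4.26)(1.60)² = 0.9088 kg·m².
I_balls = 2·m·(L/2)² = 2(2.78)(0.8000)² = 3.558 kg·m².
Total I = 4.467 kg·m².
τ = F·(L/2) = (37.9)(0.800) = 30.32 N·m.
α = τ/I = 30.32/4.467 = 6.787 rad/s².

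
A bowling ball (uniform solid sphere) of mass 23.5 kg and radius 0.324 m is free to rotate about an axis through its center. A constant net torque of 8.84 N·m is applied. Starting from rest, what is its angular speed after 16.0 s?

I = (2/5)MR² = (2/5)(23.5)(0.324)² = 0.9868 kg·m².
α = τ/I = 8.84/0.9868 = 8.958 rad/s².
ω = ω₀ + αt = 0 + (8.958)(16.0) = 143.3 rad/s.

ω ≈ 143 rad/s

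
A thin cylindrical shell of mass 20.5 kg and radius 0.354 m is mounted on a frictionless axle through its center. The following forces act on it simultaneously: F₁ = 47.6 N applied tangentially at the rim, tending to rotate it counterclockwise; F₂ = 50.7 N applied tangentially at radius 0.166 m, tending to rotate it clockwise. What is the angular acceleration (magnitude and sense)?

α ≈ 3.28 rad/s², counterclockwise

I = MR² = (20.5)(0.354)² = 2.569 kg·m².
Taking counterclockwise as positive: τ₁ = +(47.6)(0.354) = +16.85 N·m; τ₂ = −(50.7)(0.166) = −8.416 N·m.
Net torque τ = 8.434 N·m.
α = τ/I = 8.434/2.569 = 3.283 rad/s².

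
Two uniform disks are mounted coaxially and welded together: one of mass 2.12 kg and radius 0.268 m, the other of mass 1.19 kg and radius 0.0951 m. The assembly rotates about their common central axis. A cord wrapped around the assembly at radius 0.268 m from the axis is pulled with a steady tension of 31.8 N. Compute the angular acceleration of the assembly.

α ≈ 105 rad/s²

I = ½M₁R₁² + ½M₂R₂² = ½(2.12)(0.268)² + ½(1.19)(0.0951)² = 0.08151 kg·m².
τ = F r = (31.8)(0.268) = 8.522 N·m.
α = τ/I = 8.522/0.08151 = 104.6 rad/s².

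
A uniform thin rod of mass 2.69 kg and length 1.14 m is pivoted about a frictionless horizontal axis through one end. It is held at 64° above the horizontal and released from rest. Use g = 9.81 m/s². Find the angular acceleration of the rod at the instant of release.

α ≈ 5.66 rad/s²

About the pivot, I = (1/3)ML² = (1/3)(2.69)(1.14)² = 1.165 kg·m².
The weight acts at the center, a distance L/2 = 0.5700 m from the pivot; τ = Mg(L/2) cos 64° = 6.594 N·m.
α = τ/I = 6.594/1.165 = 5.658 rad/s².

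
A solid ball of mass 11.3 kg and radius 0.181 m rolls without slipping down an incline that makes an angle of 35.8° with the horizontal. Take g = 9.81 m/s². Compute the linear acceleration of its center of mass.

a ≈ 4.10 m/s²

Translation along the incline: Mg sinθ − f = Ma.
Rotation about the center: fR = Iα with I = (2/5)MR². No-slip gives a = αR, so f = (I/R²)a = (2/5)M a.
Substituting: Mg sinθ = (1 + 0.4000)Ma, so a = g sinθ/(1 + 0.4000) = (9.81) sin 35.8° / 1.400 = 4.099 m/s².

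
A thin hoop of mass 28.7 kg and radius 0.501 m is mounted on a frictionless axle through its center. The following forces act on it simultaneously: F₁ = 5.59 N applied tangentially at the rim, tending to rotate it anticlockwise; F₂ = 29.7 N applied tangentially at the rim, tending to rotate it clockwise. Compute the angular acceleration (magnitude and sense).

I = MR² = (28.7)(0.501)² = 7.204 kg·m².
Taking anticlockwise as positive: τ₁ = +(5.59)(0.501) = +2.801 N·m; τ₂ = −(29.7)(0.501) = −14.88 N·m.
Net torque τ = -12.08 N·m.
α = τ/I = -12.08/7.204 = -1.677 rad/s².

α ≈ 1.68 rad/s², clockwise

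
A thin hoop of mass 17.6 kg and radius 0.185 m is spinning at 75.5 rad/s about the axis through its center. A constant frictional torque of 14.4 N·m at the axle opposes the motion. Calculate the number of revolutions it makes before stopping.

≈ 19.0 revolutions

I = MR² = (17.6)(0.185)² = 0.6024 kg·m².
The net torque has magnitude 14.4 N·m, opposing ω.
|α| = τ/I = 14.40/0.6024 = 23.91 rad/s² (deceleration).
ω² = ω₀² − 2|α|θ with ω = 0 ⇒ θ = ω₀²/(2|α|) = 119.2 rad = 18.97 rev.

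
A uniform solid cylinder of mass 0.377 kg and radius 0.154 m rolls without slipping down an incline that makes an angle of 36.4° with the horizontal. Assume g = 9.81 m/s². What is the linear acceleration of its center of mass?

a ≈ 3.88 m/s²

Translation along the incline: Mg sinθ − f = Ma.
Rotation about the center: fR = Iα with I = ½MR². No-slip gives a = αR, so f = (I/R²)a = (1/2)M a.
Substituting: Mg sinθ = (1 + 0.5000)Ma, so a = g sinθ/(1 + 0.5000) = (9.81) sin 36.4° / 1.500 = 3.881 m/s².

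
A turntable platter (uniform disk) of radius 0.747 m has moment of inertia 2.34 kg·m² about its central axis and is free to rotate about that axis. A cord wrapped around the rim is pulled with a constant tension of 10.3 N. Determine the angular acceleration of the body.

τ = F R = (10.3)(0.747) = 7.694 N·m.
From τ = Iα: α = 7.694/2.340 = 3.288 rad/s².

α ≈ 3.29 rad/s²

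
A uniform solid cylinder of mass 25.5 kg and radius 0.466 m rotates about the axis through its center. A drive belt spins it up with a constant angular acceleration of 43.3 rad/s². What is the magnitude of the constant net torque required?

τ ≈ 120 N·m

I = ½MR² = (1/2)(25.5)(0.466)² = 2.769 kg·m².
τ = Iα = (2.769)(43.30) = 119.9 N·m.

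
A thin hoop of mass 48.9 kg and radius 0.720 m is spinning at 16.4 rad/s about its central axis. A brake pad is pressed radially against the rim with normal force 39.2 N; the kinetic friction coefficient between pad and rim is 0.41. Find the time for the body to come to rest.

t ≈ 35.9 s

I = MR² = (48.9)(0.720)² = 25.35 kg·m².
Friction force f = μN = (0.41)(39.2) = 16.07 N at the rim; torque magnitude τ = fR = 11.57 N·m, opposing ω.
|α| = τ/I = 11.57/25.35 = 0.4565 rad/s² (deceleration).
0 = ω₀ − |α|t ⇒ t = ω₀/|α| = 16.4/0.4565 = 35.93 s.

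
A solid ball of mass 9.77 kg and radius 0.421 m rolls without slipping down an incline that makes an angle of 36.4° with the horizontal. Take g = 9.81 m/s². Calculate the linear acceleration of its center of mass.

Translation along the incline: Mg sinθ − f = Ma.
Rotation about the center: fR = Iα with I = (2/5)MR². No-slip gives a = αR, so f = (I/R²)a = (2/5)M a.
Substituting: Mg sinθ = (1 + 0.4000)Ma, so a = g sinθ/(1 + 0.4000) = (9.81) sin 36.4° / 1.400 = 4.158 m/s².

a ≈ 4.16 m/s²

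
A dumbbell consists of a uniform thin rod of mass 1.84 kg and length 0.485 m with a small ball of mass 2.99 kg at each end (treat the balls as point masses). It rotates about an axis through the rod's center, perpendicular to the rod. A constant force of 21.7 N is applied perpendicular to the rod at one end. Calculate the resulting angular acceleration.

I_rod = (1/12)ML² = (1/12)(1.84)(0.485)² = 0.03607 kg·m².
I_balls = 2·m·(L/2)² = 2(2.99)(0.2425)² = 0.3517 kg·m².
Total I = 0.3877 kg·m².
τ = F·(L/2) = (21.7)(0.242) = 5.262 N·m.
α = τ/I = 5.262/0.3877 = 13.57 rad/s².

α ≈ 13.6 rad/s²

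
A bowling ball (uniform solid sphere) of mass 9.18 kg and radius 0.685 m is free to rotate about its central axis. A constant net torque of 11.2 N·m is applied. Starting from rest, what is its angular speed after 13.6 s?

I = (2/5)MR² = (2/5)(9.18)(0.685)² = 1.723 kg·m².
α = τ/I = 11.2/1.723 = 6.500 rad/s².
ω = ω₀ + αt = 0 + (6.500)(13.6) = 88.40 rad/s.

ω ≈ 88.4 rad/s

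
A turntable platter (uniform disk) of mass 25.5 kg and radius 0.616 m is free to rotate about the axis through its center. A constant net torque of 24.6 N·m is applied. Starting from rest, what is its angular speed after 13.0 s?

I = ½MR² = (1/2)(25.5)(0.616)² = 4.838 kg·m².
α = τ/I = 24.6/4.838 = 5.085 rad/s².
ω = ω₀ + αt = 0 + (5.085)(13.0) = 66.10 rad/s.

ω ≈ 66.1 rad/s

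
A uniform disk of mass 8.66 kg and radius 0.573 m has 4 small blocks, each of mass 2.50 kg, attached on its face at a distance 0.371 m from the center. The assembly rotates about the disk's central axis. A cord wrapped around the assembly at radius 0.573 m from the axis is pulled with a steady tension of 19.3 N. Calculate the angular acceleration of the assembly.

I_disk = ½MR² = ½(8.66)(0.573)² = 1.422 kg·m².
I_blocks = 4·m·r² = 4(2.50)(0.371)² = 1.376 kg·m².
Total I = 2.798 kg·m².
τ = F r = (19.3)(0.573) = 11.06 N·m.
α = τ/I = 11.06/2.798 = 3.952 rad/s².

α ≈ 3.95 rad/s²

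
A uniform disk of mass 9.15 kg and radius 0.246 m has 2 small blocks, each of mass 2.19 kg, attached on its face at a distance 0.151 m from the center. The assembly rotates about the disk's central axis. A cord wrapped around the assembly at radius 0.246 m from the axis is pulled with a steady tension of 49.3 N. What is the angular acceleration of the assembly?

I_disk = ½MR² = ½(9.15)(0.246)² = 0.2769 kg·m².
I_blocks = 2·m·r² = 2(2.19)(0.151)² = 0.09987 kg·m².
Total I = 0.3767 kg·m².
τ = F r = (49.3)(0.246) = 12.13 N·m.
α = τ/I = 12.13/0.3767 = 32.19 rad/s².

α ≈ 32.2 rad/s²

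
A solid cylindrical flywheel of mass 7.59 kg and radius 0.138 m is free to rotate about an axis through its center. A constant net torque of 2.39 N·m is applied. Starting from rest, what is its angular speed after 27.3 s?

I = ½MR² = (1/2)(7.59)(0.138)² = 0.07227 kg·m².
α = τ/I = 2.39/0.07227 = 33.07 rad/s².
ω = ω₀ + αt = 0 + (33.07)(27.3) = 902.8 rad/s.

ω ≈ 903 rad/s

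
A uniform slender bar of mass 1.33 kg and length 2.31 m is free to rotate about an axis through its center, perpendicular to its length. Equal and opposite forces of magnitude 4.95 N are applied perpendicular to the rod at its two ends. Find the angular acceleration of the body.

α ≈ 19.3 rad/s²

I = (1/12)ML² = (1/12)(1.33)(2.31)² = 0.5914 kg·m².
The couple gives τ = F·(L/2) + F·(L/2) = F L = (4.95)(2.31) = 11.43 N·m.
From τ = Iα: α = 11.43/0.5914 = 19.33 rad/s².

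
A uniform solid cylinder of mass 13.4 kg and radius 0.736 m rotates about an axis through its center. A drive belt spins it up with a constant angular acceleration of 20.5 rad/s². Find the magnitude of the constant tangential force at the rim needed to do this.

I = ½MR² = (1/2)(13.4)(0.736)² = 3.629 kg·m².
The required torque is τ = Iα = (3.629)(20.50) = 74.40 N·m.
A tangential force at the rim gives τ = FR, so F = τ/R = 74.40/0.736 = 101.1 N.

F ≈ 101 N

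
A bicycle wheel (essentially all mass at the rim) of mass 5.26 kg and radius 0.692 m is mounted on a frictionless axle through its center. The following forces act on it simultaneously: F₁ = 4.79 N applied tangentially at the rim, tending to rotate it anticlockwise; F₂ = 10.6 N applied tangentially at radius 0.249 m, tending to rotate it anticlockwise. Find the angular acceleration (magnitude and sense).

α ≈ 2.36 rad/s², anticlockwise

I = MR² = (5.26)(0.692)² = 2.519 kg·m².
Taking anticlockwise as positive: τ₁ = +(4.79)(0.692) = +3.315 N·m; τ₂ = +(10.6)(0.249) = +2.639 N·m.
Net torque τ = 5.954 N·m.
α = τ/I = 5.954/2.519 = 2.364 rad/s².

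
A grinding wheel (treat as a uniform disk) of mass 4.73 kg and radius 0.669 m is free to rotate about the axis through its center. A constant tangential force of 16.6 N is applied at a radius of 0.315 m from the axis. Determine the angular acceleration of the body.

I = ½MR² = (1/2)(4.73)(0.669)² = 1.058 kg·m².
τ = F·r = (16.6)(0.315) = 5.229 N·m.
Newton's second law for rotation, τ = Iα, gives α = τ/I = 5.229/1.058 = 4.940 rad/s².

α ≈ 4.94 rad/s²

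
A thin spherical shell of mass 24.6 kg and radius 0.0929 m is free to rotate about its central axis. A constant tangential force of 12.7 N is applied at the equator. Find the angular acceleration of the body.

I = (2/3)MR² = (2/3)(24.6)(0.0929)² = 0.1415 kg·m².
τ = F R = (12.7)(0.0929) = 1.180 N·m.
From τ = Iα: α = 1.180/0.1415 = 8.336 rad/s².

α ≈ 8.34 rad/s²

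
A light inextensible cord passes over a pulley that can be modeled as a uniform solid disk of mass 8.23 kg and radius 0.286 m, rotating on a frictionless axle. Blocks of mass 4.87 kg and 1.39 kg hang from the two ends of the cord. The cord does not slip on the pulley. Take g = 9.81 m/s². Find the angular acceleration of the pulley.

I = ½MR² = (1/2)(8.23)(0.286)² = 0.3366 kg·m².
Heavier block: m₁g − T₁ = m₁a. Lighter block: T₂ − m₂g = m₂a.
Pulley: (T₁ − T₂)R = Iα = I(a/R), so T₁ − T₂ = (I/R²)a = (1/2)M_p a = 4.115·a.
Adding the three: (m₁ − m₂)g = (m₁ + m₂ + 4.115)a, so a = (4.87 − 1.39)(9.81)/(4.87 + 1.39 + 4.115) = 3.290 m/s².
α = a/R = 3.290/0.286 = 11.51 rad/s².

α ≈ 11.5 rad/s²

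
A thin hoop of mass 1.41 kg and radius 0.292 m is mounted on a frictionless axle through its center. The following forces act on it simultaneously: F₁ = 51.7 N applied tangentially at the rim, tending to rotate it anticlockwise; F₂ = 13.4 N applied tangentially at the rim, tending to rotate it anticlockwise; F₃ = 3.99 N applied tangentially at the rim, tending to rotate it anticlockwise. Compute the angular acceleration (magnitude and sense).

I = MR² = (1.41)(0.292)² = 0.1202 kg·m².
Taking anticlockwise as positive: τ₁ = +(51.7)(0.292) = +15.10 N·m; τ₂ = +(13.4)(0.292) = +3.913 N·m; τ₃ = +(3.99)(0.292) = +1.165 N·m.
Net torque τ = 20.17 N·m.
α = τ/I = 20.17/0.1202 = 167.8 rad/s².

α ≈ 168 rad/s², anticlockwise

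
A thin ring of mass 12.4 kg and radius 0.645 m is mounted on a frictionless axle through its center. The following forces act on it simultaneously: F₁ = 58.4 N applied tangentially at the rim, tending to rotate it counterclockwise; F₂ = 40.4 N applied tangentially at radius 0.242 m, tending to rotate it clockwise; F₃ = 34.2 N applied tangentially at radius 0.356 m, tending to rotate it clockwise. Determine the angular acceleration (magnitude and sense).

I = MR² = (12.4)(0.645)² = 5.159 kg·m².
Taking counterclockwise as positive: τ₁ = +(58.4)(0.645) = +37.67 N·m; τ₂ = −(40.4)(0.242) = −9.777 N·m; τ₃ = −(34.2)(0.356) = −12.18 N·m.
Net torque τ = 15.72 N·m.
α = τ/I = 15.72/5.159 = 3.046 rad/s².

α ≈ 3.05 rad/s², counterclockwise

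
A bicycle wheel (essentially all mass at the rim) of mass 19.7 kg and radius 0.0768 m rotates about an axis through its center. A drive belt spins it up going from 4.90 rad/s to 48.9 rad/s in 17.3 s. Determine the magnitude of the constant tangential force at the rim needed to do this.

F ≈ 3.85 N

I = MR² = (19.7)(0.0768)² = 0.1162 kg·m².
α = Δω/Δt = (48.9 − 4.90)/17.3 = 2.543 rad/s².
The required torque is τ = Iα = (0.1162)(2.543) = 0.2955 N·m.
A tangential force at the rim gives τ = FR, so F = τ/R = 0.2955/0.0768 = 3.848 N.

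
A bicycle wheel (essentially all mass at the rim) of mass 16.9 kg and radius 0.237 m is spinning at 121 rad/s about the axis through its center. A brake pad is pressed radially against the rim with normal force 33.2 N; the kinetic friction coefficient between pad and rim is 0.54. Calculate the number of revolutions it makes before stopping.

I = MR² = (16.9)(0.237)² = 0.9493 kg·m².
Friction force f = μN = (0.54)(33.2) = 17.93 N at the rim; torque magnitude τ = fR = 4.249 N·m, opposing ω.
|α| = τ/I = 4.249/0.9493 = 4.476 rad/s² (deceleration).
ω² = ω₀² − 2|α|θ with ω = 0 ⇒ θ = ω₀²/(2|α|) = 1635 rad = 260.3 rev.

≈ 260 revolutions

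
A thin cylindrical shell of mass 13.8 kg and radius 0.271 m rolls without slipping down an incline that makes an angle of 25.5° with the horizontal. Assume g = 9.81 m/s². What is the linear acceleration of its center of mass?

Translation along the incline: Mg sinθ − f = Ma.
Rotation about the center: fR = Iα with I = MR². No-slip gives a = αR, so f = (I/R²)a = M a.
Substituting: Mg sinθ = (1 + 1.000)Ma, so a = g sinθ/(1 + 1.000) = (9.81) sin 25.5° / 2.000 = 2.112 m/s².

a ≈ 2.11 m/s²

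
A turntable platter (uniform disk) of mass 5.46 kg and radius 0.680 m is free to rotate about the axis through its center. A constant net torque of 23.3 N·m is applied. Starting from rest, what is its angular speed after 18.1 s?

ω ≈ 334 rad/s

I = ½MR² = (1/2)(5.46)(0.680)² = 1.262 kg·m².
α = τ/I = 23.3/1.262 = 18.46 rad/s².
ω = ω₀ + αt = 0 + (18.46)(18.1) = 334.1 rad/s.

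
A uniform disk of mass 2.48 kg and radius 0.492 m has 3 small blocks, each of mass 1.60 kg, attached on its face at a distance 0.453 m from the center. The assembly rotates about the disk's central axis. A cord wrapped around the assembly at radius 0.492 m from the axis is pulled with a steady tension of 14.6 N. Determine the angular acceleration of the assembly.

α ≈ 5.59 rad/s²

I_disk = ½MR² = ½(2.48)(0.492)² = 0.3002 kg·m².
I_blocks = 3·m·r² = 3(1.60)(0.453)² = 0.9850 kg·m².
Total I = 1.285 kg·m².
τ = F r = (14.6)(0.492) = 7.183 N·m.
α = τ/I = 7.183/1.285 = 5.589 rad/s².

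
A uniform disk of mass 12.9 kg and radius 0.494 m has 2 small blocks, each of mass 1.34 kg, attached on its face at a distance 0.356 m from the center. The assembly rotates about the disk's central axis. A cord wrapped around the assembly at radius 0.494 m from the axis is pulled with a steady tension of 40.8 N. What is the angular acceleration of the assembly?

I_disk = ½MR² = ½(12.9)(0.494)² = 1.574 kg·m².
I_blocks = 2·m·r² = 2(1.34)(0.356)² = 0.3397 kg·m².
Total I = 1.914 kg·m².
τ = F r = (40.8)(0.494) = 20.16 N·m.
α = τ/I = 20.16/1.914 = 10.53 rad/s².

α ≈ 10.5 rad/s²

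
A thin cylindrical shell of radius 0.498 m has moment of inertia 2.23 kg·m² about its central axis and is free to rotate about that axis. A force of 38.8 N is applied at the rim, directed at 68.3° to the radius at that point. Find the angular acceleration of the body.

Only the tangential component produces torque: τ = F R sinθ = (38.8)(0.498) sin 68.3° = 17.95 N·m.
From τ = Iα: α = 17.95/2.230 = 8.051 rad/s².

α ≈ 8.05 rad/s²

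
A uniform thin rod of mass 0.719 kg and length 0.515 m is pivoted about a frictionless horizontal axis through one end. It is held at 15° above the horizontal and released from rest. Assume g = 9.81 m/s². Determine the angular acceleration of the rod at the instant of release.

α ≈ 27.6 rad/s²

About the pivot, I = (1/3)ML² = (1/3)(0.719)(0.515)² = 0.06357 kg·m².
The weight acts at the center, a distance L/2 = 0.2575 m from the pivot; τ = Mg(L/2) cos 15° = 1.754 N·m.
α = τ/I = 1.754/0.06357 = 27.60 rad/s².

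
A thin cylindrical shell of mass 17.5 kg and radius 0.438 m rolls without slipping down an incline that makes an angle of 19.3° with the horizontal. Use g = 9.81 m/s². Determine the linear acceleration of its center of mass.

Translation along the incline: Mg sinθ − f = Ma.
Rotation about the center: fR = Iα with I = MR². No-slip gives a = αR, so f = (I/R²)a = M a.
Substituting: Mg sinθ = (1 + 1.000)Ma, so a = g sinθ/(1 + 1.000) = (9.81) sin 19.3° / 2.000 = 1.621 m/s².

a ≈ 1.62 m/s²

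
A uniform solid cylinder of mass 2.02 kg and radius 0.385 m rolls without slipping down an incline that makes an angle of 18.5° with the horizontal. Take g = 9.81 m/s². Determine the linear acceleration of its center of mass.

a ≈ 2.08 m/s²

Translation along the incline: Mg sinθ − f = Ma.
Rotation about the center: fR = Iα with I = ½MR². No-slip gives a = αR, so f = (I/R²)a = (1/2)M a.
Substituting: Mg sinθ = (1 + 0.5000)Ma, so a = g sinθ/(1 + 0.5000) = (9.81) sin 18.5° / 1.500 = 2.075 m/s².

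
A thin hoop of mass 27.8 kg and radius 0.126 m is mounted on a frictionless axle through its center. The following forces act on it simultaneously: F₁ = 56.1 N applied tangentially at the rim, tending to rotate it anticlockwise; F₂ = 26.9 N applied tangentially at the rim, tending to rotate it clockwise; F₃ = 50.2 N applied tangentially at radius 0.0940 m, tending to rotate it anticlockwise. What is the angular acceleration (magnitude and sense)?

α ≈ 19.0 rad/s², anticlockwise

I = MR² = (27.8)(0.126)² = 0.4414 kg·m².
Taking anticlockwise as positive: τ₁ = +(56.1)(0.126) = +7.069 N·m; τ₂ = −(26.9)(0.126) = −3.389 N·m; τ₃ = +(50.2)(0.0940) = +4.719 N·m.
Net torque τ = 8.398 N·m.
α = τ/I = 8.398/0.4414 = 19.03 rad/s².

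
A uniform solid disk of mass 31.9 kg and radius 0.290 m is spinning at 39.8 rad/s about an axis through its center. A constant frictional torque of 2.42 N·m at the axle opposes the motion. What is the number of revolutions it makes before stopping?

I = ½MR² = (1/2)(31.9)(0.290)² = 1.341 kg·m².
The net torque has magnitude 2.42 N·m, opposing ω.
|α| = τ/I = 2.420/1.341 = 1.804 rad/s² (deceleration).
ω² = ω₀² − 2|α|θ with ω = 0 ⇒ θ = ω₀²/(2|α|) = 439.0 rad = 69.87 rev.

≈ 69.9 revolutions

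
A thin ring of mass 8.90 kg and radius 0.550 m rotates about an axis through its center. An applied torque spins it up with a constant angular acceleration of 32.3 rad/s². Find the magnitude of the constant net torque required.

τ ≈ 87.0 N·m

I = MR² = (8.90)(0.550)² = 2.692 kg·m².
τ = Iα = (2.692)(32.30) = 86.96 N·m.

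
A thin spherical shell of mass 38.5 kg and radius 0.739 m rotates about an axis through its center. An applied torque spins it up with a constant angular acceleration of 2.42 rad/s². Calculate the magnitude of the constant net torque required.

τ ≈ 33.9 N·m

I = (2/3)MR² = (2/3)(38.5)(0.739)² = 14.02 kg·m².
τ = Iα = (14.02)(2.420) = 33.92 N·m.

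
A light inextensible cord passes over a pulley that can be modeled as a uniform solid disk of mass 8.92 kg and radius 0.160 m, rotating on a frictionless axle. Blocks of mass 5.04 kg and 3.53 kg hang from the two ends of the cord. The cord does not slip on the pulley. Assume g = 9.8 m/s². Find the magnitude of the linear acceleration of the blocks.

I = ½MR² = (1/2)(8.92)(0.160)² = 0.1142 kg·m².
Heavier block: m₁g − T₁ = m₁a. Lighter block: T₂ − m₂g = m₂a.
Pulley: (T₁ − T₂)R = Iα = I(a/R), so T₁ − T₂ = (I/R²)a = (1/2)M_p a = 4.460·a.
Adding the three: (m₁ − m₂)g = (m₁ + m₂ + 4.460)a, so a = (5.04 − 3.53)(9.8)/(5.04 + 3.53 + 4.460) = 1.136 m/s².

a ≈ 1.14 m/s²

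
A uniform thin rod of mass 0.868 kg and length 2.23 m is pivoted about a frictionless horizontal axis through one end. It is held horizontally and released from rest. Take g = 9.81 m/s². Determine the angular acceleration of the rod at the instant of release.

About the pivot, I = (1/3)ML² = (1/3)(0.868)(2.23)² = 1.439 kg·m².
The weight acts at the center, a distance L/2 = 1.115 m from the pivot; τ = Mg(L/2) = 9.494 N·m.
α = τ/I = 9.494/1.439 = 6.599 rad/s².
(Equivalently α = (3g/(2L)) = 6.599 rad/s².)

α ≈ 6.60 rad/s²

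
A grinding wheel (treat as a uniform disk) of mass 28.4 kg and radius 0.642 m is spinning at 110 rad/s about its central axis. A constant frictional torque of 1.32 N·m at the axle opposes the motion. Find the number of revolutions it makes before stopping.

≈ 4270 revolutions

I = ½MR² = (1/2)(28.4)(0.642)² = 5.853 kg·m².
The net torque has magnitude 1.32 N·m, opposing ω.
|α| = τ/I = 1.320/5.853 = 0.2255 rad/s² (deceleration).
ω² = ω₀² − 2|α|θ with ω = 0 ⇒ θ = ω₀²/(2|α|) = 26830 rad = 4269 rev.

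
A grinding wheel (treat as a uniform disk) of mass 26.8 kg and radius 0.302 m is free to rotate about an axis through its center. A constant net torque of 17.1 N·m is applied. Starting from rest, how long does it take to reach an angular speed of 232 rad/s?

I = ½MR² = (1/2)(26.8)(0.302)² = 1.222 kg·m².
α = τ/I = 17.1/1.222 = 13.99 rad/s².
ω = αt ⇒ t = ω/α = 232/13.99 = 16.58 s.

t ≈ 16.6 s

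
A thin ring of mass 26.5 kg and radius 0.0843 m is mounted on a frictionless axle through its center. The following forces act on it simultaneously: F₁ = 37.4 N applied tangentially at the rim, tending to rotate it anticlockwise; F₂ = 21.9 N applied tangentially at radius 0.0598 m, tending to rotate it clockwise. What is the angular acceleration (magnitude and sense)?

I = MR² = (26.5)(0.0843)² = 0.1883 kg·m².
Taking anticlockwise as positive: τ₁ = +(37.4)(0.0843) = +3.153 N·m; τ₂ = −(21.9)(0.0598) = −1.310 N·m.
Net torque τ = 1.843 N·m.
α = τ/I = 1.843/0.1883 = 9.787 rad/s².

α ≈ 9.79 rad/s², anticlockwise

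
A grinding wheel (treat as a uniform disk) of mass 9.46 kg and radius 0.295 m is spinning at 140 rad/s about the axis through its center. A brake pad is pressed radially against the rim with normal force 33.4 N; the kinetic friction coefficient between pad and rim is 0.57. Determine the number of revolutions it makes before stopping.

I = ½MR² = (1/2)(9.46)(0.295)² = 0.4116 kg·m².
Friction force f = μN = (0.57)(33.4) = 19.04 N at the rim; torque magnitude τ = fR = 5.616 N·m, opposing ω.
|α| = τ/I = 5.616/0.4116 = 13.64 rad/s² (deceleration).
ω² = ω₀² − 2|α|θ with ω = 0 ⇒ θ = ω₀²/(2|α|) = 718.3 rad = 114.3 rev.

≈ 114 revolutions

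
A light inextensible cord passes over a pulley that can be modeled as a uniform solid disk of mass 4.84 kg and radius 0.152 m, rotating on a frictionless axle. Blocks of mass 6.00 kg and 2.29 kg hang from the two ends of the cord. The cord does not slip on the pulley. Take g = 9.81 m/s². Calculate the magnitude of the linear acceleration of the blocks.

I = ½MR² = (1/2)(4.84)(0.152)² = 0.05591 kg·m².
Heavier block: m₁g − T₁ = m₁a. Lighter block: T₂ − m₂g = m₂a.
Pulley: (T₁ − T₂)R = Iα = I(a/R), so T₁ − T₂ = (I/R²)a = (1/2)M_p a = 2.420·a.
Adding the three: (m₁ − m₂)g = (m₁ + m₂ + 2.420)a, so a = (6.00 − 2.29)(9.81)/(6.00 + 2.29 + 2.420) = 3.398 m/s².

a ≈ 3.40 m/s²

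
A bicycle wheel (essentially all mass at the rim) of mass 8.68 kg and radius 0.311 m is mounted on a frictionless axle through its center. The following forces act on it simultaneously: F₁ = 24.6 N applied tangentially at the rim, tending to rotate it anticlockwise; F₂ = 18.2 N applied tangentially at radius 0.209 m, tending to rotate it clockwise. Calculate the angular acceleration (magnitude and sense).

I = MR² = (8.68)(0.311)² = 0.8395 kg·m².
Taking anticlockwise as positive: τ₁ = +(24.6)(0.311) = +7.651 N·m; τ₂ = −(18.2)(0.209) = −3.804 N·m.
Net torque τ = 3.847 N·m.
α = τ/I = 3.847/0.8395 = 4.582 rad/s².

α ≈ 4.58 rad/s², anticlockwise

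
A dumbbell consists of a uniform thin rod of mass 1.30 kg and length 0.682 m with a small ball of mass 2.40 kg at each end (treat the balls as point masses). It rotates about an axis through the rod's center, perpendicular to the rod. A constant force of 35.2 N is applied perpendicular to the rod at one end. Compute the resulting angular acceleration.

α ≈ 19.7 rad/s²

I_rod = (1/12)ML² = (1/12)(1.30)(0.682)² = 0.05039 kg·m².
I_balls = 2·m·(L/2)² = 2(2.40)(0.3410)² = 0.5581 kg·m².
Total I = 0.6085 kg·m².
τ = F·(L/2) = (35.2)(0.341) = 12.00 N·m.
α = τ/I = 12.00/0.6085 = 19.72 rad/s².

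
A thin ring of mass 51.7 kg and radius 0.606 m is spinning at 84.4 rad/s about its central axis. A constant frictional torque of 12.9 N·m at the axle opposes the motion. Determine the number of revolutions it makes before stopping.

I = MR² = (51.7)(0.606)² = 18.99 kg·m².
The net torque has magnitude 12.9 N·m, opposing ω.
|α| = τ/I = 12.90/18.99 = 0.6794 rad/s² (deceleration).
ω² = ω₀² − 2|α|θ with ω = 0 ⇒ θ = ω₀²/(2|α|) = 5242 rad = 834.3 rev.

≈ 834 revolutions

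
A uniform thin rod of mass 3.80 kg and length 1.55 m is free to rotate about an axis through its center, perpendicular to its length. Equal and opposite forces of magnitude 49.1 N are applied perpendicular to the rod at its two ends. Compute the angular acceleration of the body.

I = (1/12)ML² = (1/12)(3.80)(1.55)² = 0.7608 kg·m².
The couple gives τ = F·(L/2) + F·(L/2) = F L = (49.1)(1.55) = 76.11 N·m.
From τ = Iα: α = 76.11/0.7608 = 100.0 rad/s².

α ≈ 100 rad/s²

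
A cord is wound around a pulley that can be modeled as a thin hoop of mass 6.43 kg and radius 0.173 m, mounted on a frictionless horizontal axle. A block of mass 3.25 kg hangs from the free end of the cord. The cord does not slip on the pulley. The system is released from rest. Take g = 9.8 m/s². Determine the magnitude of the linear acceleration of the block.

a ≈ 3.29 m/s²

I = MR² = (6.43)(0.173)² = 0.1924 kg·m².
Block: mg − T = ma. Pulley: TR = Iα. No-slip: a = αR, so T = (I/R²)a = 6.430·a.
Then mg = (m + 6.430)a, so a = (3.25)(9.8)/(3.25 + 6.430) = 3.290 m/s².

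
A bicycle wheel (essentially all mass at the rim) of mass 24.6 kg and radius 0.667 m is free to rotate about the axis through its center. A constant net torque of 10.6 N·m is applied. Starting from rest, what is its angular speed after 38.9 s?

ω ≈ 37.7 rad/s

I = MR² = (24.6)(0.667)² = 10.94 kg·m².
α = τ/I = 10.6/10.94 = 0.9685 rad/s².
ω = ω₀ + αt = 0 + (0.9685)(38.9) = 37.68 rad/s.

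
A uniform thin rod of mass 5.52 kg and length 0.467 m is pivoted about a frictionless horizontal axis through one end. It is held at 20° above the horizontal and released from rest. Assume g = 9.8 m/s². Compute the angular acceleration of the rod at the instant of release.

α ≈ 29.6 rad/s²

About the pivot, I = (1/3)ML² = (1/3)(5.52)(0.467)² = 0.4013 kg·m².
The weight acts at the center, a distance L/2 = 0.2335 m from the pivot; τ = Mg(L/2) cos 20° = 11.87 N·m.
α = τ/I = 11.87/0.4013 = 29.58 rad/s².
(Equivalently α = (3g/(2L)) cos 20° = 29.58 rad/s².)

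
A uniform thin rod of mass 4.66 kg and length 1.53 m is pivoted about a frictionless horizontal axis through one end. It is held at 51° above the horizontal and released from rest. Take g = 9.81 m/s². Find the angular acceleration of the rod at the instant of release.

About the pivot, I = (1/3)ML² = (1/3)(4.66)(1.53)² = 3.636 kg·m².
The weight acts at the center, a distance L/2 = 0.7650 m from the pivot; τ = Mg(L/2) cos 51° = 22.01 N·m.
α = τ/I = 22.01/3.636 = 6.053 rad/s².

α ≈ 6.05 rad/s²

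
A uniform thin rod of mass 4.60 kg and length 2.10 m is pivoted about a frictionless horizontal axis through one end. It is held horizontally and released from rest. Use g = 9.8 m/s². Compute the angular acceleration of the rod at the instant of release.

About the pivot, I = (1/3)ML² = (1/3)(4.60)(2.10)² = 6.762 kg·m².
The weight acts at the center, a distance L/2 = 1.050 m from the pivot; τ = Mg(L/2) = 47.33 N·m.
α = τ/I = 47.33/6.762 = 7.000 rad/s².

α ≈ 7.00 rad/s²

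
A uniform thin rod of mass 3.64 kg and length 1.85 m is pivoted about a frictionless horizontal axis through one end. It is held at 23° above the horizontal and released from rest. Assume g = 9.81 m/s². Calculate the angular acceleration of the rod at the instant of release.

About the pivot, I = (1/3)ML² = (1/3)(3.64)(1.85)² = 4.153 kg·m².
The weight acts at the center, a distance L/2 = 0.9250 m from the pivot; τ = Mg(L/2) cos 23° = 30.40 N·m.
α = τ/I = 30.40/4.153 = 7.322 rad/s².

α ≈ 7.32 rad/s²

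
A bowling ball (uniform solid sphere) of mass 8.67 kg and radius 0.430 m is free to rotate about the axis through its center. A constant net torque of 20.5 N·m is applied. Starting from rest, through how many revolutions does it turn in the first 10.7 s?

I = (2/5)MR² = (2/5)(8.67)(0.430)² = 0.6412 kg·m².
α = τ/I = 20.5/0.6412 = 31.97 rad/s².
θ = ½αt² = ½(31.97)(10.7)² = 1830 rad.
Revolutions = θ/(2π) = 291.3.

≈ 291 revolutions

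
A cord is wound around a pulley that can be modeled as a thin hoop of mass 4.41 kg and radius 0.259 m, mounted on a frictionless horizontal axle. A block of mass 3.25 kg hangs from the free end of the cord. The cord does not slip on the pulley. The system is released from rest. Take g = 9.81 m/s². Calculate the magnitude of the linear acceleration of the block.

I = MR² = (4.41)(0.259)² = 0.2958 kg·m².
Block: mg − T = ma. Pulley: TR = Iα. No-slip: a = αR, so T = (I/R²)a = 4.410·a.
Then mg = (m + 4.410)a, so a = (3.25)(9.81)/(3.25 + 4.410) = 4.162 m/s².

a ≈ 4.16 m/s²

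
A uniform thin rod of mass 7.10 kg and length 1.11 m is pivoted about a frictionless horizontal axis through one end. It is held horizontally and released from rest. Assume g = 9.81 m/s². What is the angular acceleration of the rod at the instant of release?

α ≈ 13.3 rad/s²

About the pivot, I = (1/3)ML² = (1/3)(7.10)(1.11)² = 2.916 kg·m².
The weight acts at the center, a distance L/2 = 0.5550 m from the pivot; τ = Mg(L/2) = 38.66 N·m.
α = τ/I = 38.66/2.916 = 13.26 rad/s².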